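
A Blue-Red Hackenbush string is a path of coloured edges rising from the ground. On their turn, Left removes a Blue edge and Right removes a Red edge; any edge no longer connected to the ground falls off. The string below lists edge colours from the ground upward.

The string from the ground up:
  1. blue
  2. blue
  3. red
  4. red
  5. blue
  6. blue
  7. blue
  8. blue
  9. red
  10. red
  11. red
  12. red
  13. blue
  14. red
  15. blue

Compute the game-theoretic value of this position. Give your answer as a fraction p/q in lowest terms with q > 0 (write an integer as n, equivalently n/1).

12043/8192

val_1 [b]  L=[0]  R=[]  so 1
val_2 [bb]  L=[0, 1]  R=[]  so 2
val_3 [bbr]  L=[0, 1]  R=[2]  so 3/2
val_4 [bbrr]  L=[0, 1]  R=[3/2, 2]  so 5/4
val_5 [bbrrb]  L=[0, 1, 5/4]  R=[3/2, 2]  so 11/8
val_6 [bbrrbb]  L=[0, 1, 5/4, 11/8]  R=[3/2, 2]  so 23/16
val_7 [bbrrbbb]  L=[0, 1, 5/4, 11/8, 23/16]  R=[3/2, 2]  so 47/32
val_8 [bbrrbbbb]  L=[0, 1, 5/4, 11/8, 23/16, 47/32]  R=[3/2, 2]  so 95/64
val_9 [bbrrbbbbr]  L=[0, 1, 5/4, 11/8, 23/16, 47/32]  R=[95/64, 3/2, 2]  so 189/128
val_10 [bbrrbbbbrr]  L=[0, 1, 5/4, 11/8, 23/16, 47/32]  R=[189/128, 95/64, 3/2, 2]  so 377/256
val_11 [bbrrbbbbrrr]  L=[0, 1, 5/4, 11/8, 23/16, 47/32]  R=[377/256, 189/128, 95/64, 3/2, 2]  so 753/512
val_12 [bbrrbbbbrrrr]  L=[0, 1, 5/4, 11/8, 23/16, 47/32]  R=[753/512, 377/256, 189/128, 95/64, 3/2, 2]  so 1505/1024
val_13 [bbrrbbbbrrrrb]  L=[0, 1, 5/4, 11/8, 23/16, 47/32, 1505/1024]  R=[753/512, 377/256, 189/128, 95/64, 3/2, 2]  so 3011/2048
val_14 [bbrrbbbbrrrrbr]  L=[0, 1, 5/4, 11/8, 23/16, 47/32, 1505/1024]  R=[3011/2048, 753/512, 377/256, 189/128, 95/64, 3/2, 2]  so 6021/4096
val_15 [bbrrbbbbrrrrbrb]  L=[0, 1, 5/4, 11/8, 23/16, 47/32, 1505/1024, 6021/4096]  R=[3011/2048, 753/512, 377/256, 189/128, 95/64, 3/2, 2]  so 12043/8192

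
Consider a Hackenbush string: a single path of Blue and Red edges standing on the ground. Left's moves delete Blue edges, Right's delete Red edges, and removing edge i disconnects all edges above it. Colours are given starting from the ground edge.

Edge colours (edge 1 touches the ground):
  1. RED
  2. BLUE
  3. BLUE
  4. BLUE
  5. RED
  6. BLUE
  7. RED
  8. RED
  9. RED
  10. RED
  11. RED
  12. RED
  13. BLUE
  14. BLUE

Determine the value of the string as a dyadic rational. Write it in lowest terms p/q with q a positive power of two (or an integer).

-1529/8192

step 1: add RED to get R; options L={ · } R={ 0 } ⇒ -1
step 2: add BLUE to get RB; options L={ -1 } R={ 0 } ⇒ -1/2
step 3: add BLUE to get RBB; options L={ -1,-1/2 } R={ 0 } ⇒ -1/4
step 4: add BLUE to get RBBB; options L={ -1,-1/2,-1/4 } R={ 0 } ⇒ -1/8
step 5: add RED to get RBBBR; options L={ -1,-1/2,-1/4 } R={ -1/8,0 } ⇒ -3/16
step 6: add BLUE to get RBBBRB; options L={ -1,-1/2,-1/4,-3/16 } R={ -1/8,0 } ⇒ -5/32
step 7: add RED to get RBBBRBR; options L={ -1,-1/2,-1/4,-3/16 } R={ -5/32,-1/8,0 } ⇒ -11/64
step 8: add RED to get RBBBRBRR; options L={ -1,-1/2,-1/4,-3/16 } R={ -11/64,-5/32,-1/8,0 } ⇒ -23/128
step 9: add RED to get RBBBRBRRR; options L={ -1,-1/2,-1/4,-3/16 } R={ -23/128,-11/64,-5/32,-1/8,0 } ⇒ -47/256
step 10: add RED to get RBBBRBRRRR; options L={ -1,-1/2,-1/4,-3/16 } R={ -47/256,-23/128,-11/64,-5/32,-1/8,0 } ⇒ -95/512
step 11: add RED to get RBBBRBRRRRR; options L={ -1,-1/2,-1/4,-3/16 } R={ -95/512,-47/256,-23/128,-11/64,-5/32,-1/8,0 } ⇒ -191/1024
step 12: add RED to get RBBBRBRRRRRR; options L={ -1,-1/2,-1/4,-3/16 } R={ -191/1024,-95/512,-47/256,-23/128,-11/64,-5/32,-1/8,0 } ⇒ -383/2048
step 13: add BLUE to get RBBBRBRRRRRRB; options L={ -1,-1/2,-1/4,-3/16,-383/2048 } R={ -191/1024,-95/512,-47/256,-23/128,-11/64,-5/32,-1/8,0 } ⇒ -765/4096
step 14: add BLUE to get RBBBRBRRRRRRBB; options L={ -1,-1/2,-1/4,-3/16,-383/2048,-765/4096 } R={ -191/1024,-95/512,-47/256,-23/128,-11/64,-5/32,-1/8,0 } ⇒ -1529/8192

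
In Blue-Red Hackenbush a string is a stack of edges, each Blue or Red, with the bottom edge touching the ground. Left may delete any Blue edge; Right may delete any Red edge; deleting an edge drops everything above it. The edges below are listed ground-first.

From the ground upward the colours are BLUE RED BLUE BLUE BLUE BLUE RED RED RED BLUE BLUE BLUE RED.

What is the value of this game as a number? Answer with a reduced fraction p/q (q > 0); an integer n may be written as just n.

3869/4096

Prefix values for BLUE RED BLUE BLUE BLUE BLUE RED RED RED BLUE BLUE BLUE RED via {L|R} + simplicity:
edge 1 of 13 (BLUE): { 0 | (no moves) } → 1
edge 2 of 13 (RED): { 0 | 1 } → 1/2
edge 3 of 13 (BLUE): { 0; 1/2 | 1 } → 3/4
edge 4 of 13 (BLUE): { 0; 1/2; 3/4 | 1 } → 7/8
edge 5 of 13 (BLUE): { 0; 1/2; 3/4; 7/8 | 1 } → 15/16
edge 6 of 13 (BLUE): { 0; 1/2; 3/4; 7/8; 15/16 | 1 } → 31/32
edge 7 of 13 (RED): { 0; 1/2; 3/4; 7/8; 15/16 | 31/32; 1 } → 61/64
edge 8 of 13 (RED): { 0; 1/2; 3/4; 7/8; 15/16 | 61/64; 31/32; 1 } → 121/128
edge 9 of 13 (RED): { 0; 1/2; 3/4; 7/8; 15/16 | 121/128; 61/64; 31/32; 1 } → 241/256
edge 10 of 13 (BLUE): { 0; 1/2; 3/4; 7/8; 15/16; 241/256 | 121/128; 61/64; 31/32; 1 } → 483/512
edge 11 of 13 (BLUE): { 0; 1/2; 3/4; 7/8; 15/16; 241/256; 483/512 | 121/128; 61/64; 31/32; 1 } → 967/1024
edge 12 of 13 (BLUE): { 0; 1/2; 3/4; 7/8; 15/16; 241/256; 483/512; 967/1024 | 121/128; 61/64; 31/32; 1 } → 1935/2048
edge 13 of 13 (RED): { 0; 1/2; 3/4; 7/8; 15/16; 241/256; 483/512; 967/1024 | 1935/2048; 121/128; 61/64; 31/32; 1 } → 3869/4096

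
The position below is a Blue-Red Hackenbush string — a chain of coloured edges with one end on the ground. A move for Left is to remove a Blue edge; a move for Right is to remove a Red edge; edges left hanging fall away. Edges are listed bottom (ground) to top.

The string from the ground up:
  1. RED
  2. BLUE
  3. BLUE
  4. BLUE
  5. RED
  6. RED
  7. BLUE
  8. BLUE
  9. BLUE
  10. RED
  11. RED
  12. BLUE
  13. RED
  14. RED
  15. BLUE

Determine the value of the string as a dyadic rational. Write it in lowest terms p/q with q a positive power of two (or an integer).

step 1: add RED to get R; options L={ none } R={ 0 } so -1
step 2: add BLUE to get RB; options L={ -1 } R={ 0 } so -1/2
step 3: add BLUE to get RBB; options L={ -1, -1/2 } R={ 0 } so -1/4
step 4: add BLUE to get RBBB; options L={ -1, -1/2, -1/4 } R={ 0 } so -1/8
step 5: add RED to get RBBBR; options L={ -1, -1/2, -1/4 } R={ -1/8, 0 } so -3/16
step 6: add RED to get RBBBRR; options L={ -1, -1/2, -1/4 } R={ -3/16, -1/8, 0 } so -7/32
step 7: add BLUE to get RBBBRRB; options L={ -1, -1/2, -1/4, -7/32 } R={ -3/16, -1/8, 0 } so -13/64
step 8: add BLUE to get RBBBRRBB; options L={ -1, -1/2, -1/4, -7/32, -13/64 } R={ -3/16, -1/8, 0 } so -25/128
step 9: add BLUE to get RBBBRRBBB; options L={ -1, -1/2, -1/4, -7/32, -13/64, -25/128 } R={ -3/16, -1/8, 0 } so -49/256
step 10: add RED to get RBBBRRBBBR; options L={ -1, -1/2, -1/4, -7/32, -13/64, -25/128 } R={ -49/256, -3/16, -1/8, 0 } so -99/512
step 11: add RED to get RBBBRRBBBRR; options L={ -1, -1/2, -1/4, -7/32, -13/64, -25/128 } R={ -99/512, -49/256, -3/16, -1/8, 0 } so -199/1024
step 12: add BLUE to get RBBBRRBBBRRB; options L={ -1, -1/2, -1/4, -7/32, -13/64, -25/128, -199/1024 } R={ -99/512, -49/256, -3/16, -1/8, 0 } so -397/2048
step 13: add RED to get RBBBRRBBBRRBR; options L={ -1, -1/2, -1/4, -7/32, -13/64, -25/128, -199/1024 } R={ -397/2048, -99/512, -49/256, -3/16, -1/8, 0 } so -795/4096
step 14: add RED to get RBBBRRBBBRRBRR; options L={ -1, -1/2, -1/4, -7/32, -13/64, -25/128, -199/1024 } R={ -795/4096, -397/2048, -99/512, -49/256, -3/16, -1/8, 0 } so -1591/8192
step 15: add BLUE to get RBBBRRBBBRRBRRB; options L={ -1, -1/2, -1/4, -7/32, -13/64, -25/128, -199/1024, -1591/8192 } R={ -795/4096, -397/2048, -99/512, -49/256, -3/16, -1/8, 0 } so -3181/16384

-3181/16384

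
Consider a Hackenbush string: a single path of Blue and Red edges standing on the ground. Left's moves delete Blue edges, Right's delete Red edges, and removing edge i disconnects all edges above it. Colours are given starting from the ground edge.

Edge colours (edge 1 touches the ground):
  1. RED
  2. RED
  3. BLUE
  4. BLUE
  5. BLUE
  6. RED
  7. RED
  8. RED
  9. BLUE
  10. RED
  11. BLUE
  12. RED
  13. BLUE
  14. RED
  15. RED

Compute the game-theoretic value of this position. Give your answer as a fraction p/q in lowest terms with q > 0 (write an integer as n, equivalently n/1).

edge 1 of 15 (RED): { none | 0 } → -1
edge 2 of 15 (RED): { none | -1,0 } → -2
edge 3 of 15 (BLUE): { -2 | -1,0 } → -3/2
edge 4 of 15 (BLUE): { -2,-3/2 | -1,0 } → -5/4
edge 5 of 15 (BLUE): { -2,-3/2,-5/4 | -1,0 } → -9/8
edge 6 of 15 (RED): { -2,-3/2,-5/4 | -9/8,-1,0 } → -19/16
edge 7 of 15 (RED): { -2,-3/2,-5/4 | -19/16,-9/8,-1,0 } → -39/32
edge 8 of 15 (RED): { -2,-3/2,-5/4 | -39/32,-19/16,-9/8,-1,0 } → -79/64
edge 9 of 15 (BLUE): { -2,-3/2,-5/4,-79/64 | -39/32,-19/16,-9/8,-1,0 } → -157/128
edge 10 of 15 (RED): { -2,-3/2,-5/4,-79/64 | -157/128,-39/32,-19/16,-9/8,-1,0 } → -315/256
edge 11 of 15 (BLUE): { -2,-3/2,-5/4,-79/64,-315/256 | -157/128,-39/32,-19/16,-9/8,-1,0 } → -629/512
edge 12 of 15 (RED): { -2,-3/2,-5/4,-79/64,-315/256 | -629/512,-157/128,-39/32,-19/16,-9/8,-1,0 } → -1259/1024
edge 13 of 15 (BLUE): { -2,-3/2,-5/4,-79/64,-315/256,-1259/1024 | -629/512,-157/128,-39/32,-19/16,-9/8,-1,0 } → -2517/2048
edge 14 of 15 (RED): { -2,-3/2,-5/4,-79/64,-315/256,-1259/1024 | -2517/2048,-629/512,-157/128,-39/32,-19/16,-9/8,-1,0 } → -5035/4096
edge 15 of 15 (RED): { -2,-3/2,-5/4,-79/64,-315/256,-1259/1024 | -5035/4096,-2517/2048,-629/512,-157/128,-39/32,-19/16,-9/8,-1,0 } → -10071/8192

-10071/8192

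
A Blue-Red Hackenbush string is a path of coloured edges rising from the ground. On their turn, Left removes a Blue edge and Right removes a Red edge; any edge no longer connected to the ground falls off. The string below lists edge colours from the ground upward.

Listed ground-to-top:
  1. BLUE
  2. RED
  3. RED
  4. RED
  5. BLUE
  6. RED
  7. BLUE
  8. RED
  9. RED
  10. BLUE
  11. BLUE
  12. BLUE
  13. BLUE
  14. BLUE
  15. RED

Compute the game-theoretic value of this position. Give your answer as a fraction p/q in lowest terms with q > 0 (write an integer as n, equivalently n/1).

Recurse on prefixes of the 15-edge string BLUE RED RED RED BLUE RED BLUE RED RED BLUE BLUE BLUE BLUE BLUE RED:
val_1 [B]  L=[0]  R=[—]  => 1
val_2 [BR]  L=[0]  R=[1]  => 1/2
val_3 [BRR]  L=[0]  R=[1/2 1]  => 1/4
val_4 [BRRR]  L=[0]  R=[1/4 1/2 1]  => 1/8
val_5 [BRRRB]  L=[0 1/8]  R=[1/4 1/2 1]  => 3/16
val_6 [BRRRBR]  L=[0 1/8]  R=[3/16 1/4 1/2 1]  => 5/32
val_7 [BRRRBRB]  L=[0 1/8 5/32]  R=[3/16 1/4 1/2 1]  => 11/64
val_8 [BRRRBRBR]  L=[0 1/8 5/32]  R=[11/64 3/16 1/4 1/2 1]  => 21/128
val_9 [BRRRBRBRR]  L=[0 1/8 5/32]  R=[21/128 11/64 3/16 1/4 1/2 1]  => 41/256
val_10 [BRRRBRBRRB]  L=[0 1/8 5/32 41/256]  R=[21/128 11/64 3/16 1/4 1/2 1]  => 83/512
val_11 [BRRRBRBRRBB]  L=[0 1/8 5/32 41/256 83/512]  R=[21/128 11/64 3/16 1/4 1/2 1]  => 167/1024
val_12 [BRRRBRBRRBBB]  L=[0 1/8 5/32 41/256 83/512 167/1024]  R=[21/128 11/64 3/16 1/4 1/2 1]  => 335/2048
val_13 [BRRRBRBRRBBBB]  L=[0 1/8 5/32 41/256 83/512 167/1024 335/2048]  R=[21/128 11/64 3/16 1/4 1/2 1]  => 671/4096
val_14 [BRRRBRBRRBBBBB]  L=[0 1/8 5/32 41/256 83/512 167/1024 335/2048 671/4096]  R=[21/128 11/64 3/16 1/4 1/2 1]  => 1343/8192
val_15 [BRRRBRBRRBBBBBR]  L=[0 1/8 5/32 41/256 83/512 167/1024 335/2048 671/4096]  R=[1343/8192 21/128 11/64 3/16 1/4 1/2 1]  => 2685/16384

2685/16384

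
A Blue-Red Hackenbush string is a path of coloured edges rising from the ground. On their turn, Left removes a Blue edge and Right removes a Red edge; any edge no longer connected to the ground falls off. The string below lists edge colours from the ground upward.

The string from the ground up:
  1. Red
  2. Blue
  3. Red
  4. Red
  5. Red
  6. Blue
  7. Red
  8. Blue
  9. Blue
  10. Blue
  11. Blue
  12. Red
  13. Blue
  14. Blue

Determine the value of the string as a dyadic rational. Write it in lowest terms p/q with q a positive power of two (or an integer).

Prefix values for Red Blue Red Red Red Blue Red Blue Blue Blue Blue Red Blue Blue via {L|R} + simplicity:
edge 1 of 14 (Red): { none | 0 } = -1
edge 2 of 14 (Blue): { -1 | 0 } = -1/2
edge 3 of 14 (Red): { -1 | -1/2 0 } = -3/4
edge 4 of 14 (Red): { -1 | -3/4 -1/2 0 } = -7/8
edge 5 of 14 (Red): { -1 | -7/8 -3/4 -1/2 0 } = -15/16
edge 6 of 14 (Blue): { -1 -15/16 | -7/8 -3/4 -1/2 0 } = -29/32
edge 7 of 14 (Red): { -1 -15/16 | -29/32 -7/8 -3/4 -1/2 0 } = -59/64
edge 8 of 14 (Blue): { -1 -15/16 -59/64 | -29/32 -7/8 -3/4 -1/2 0 } = -117/128
edge 9 of 14 (Blue): { -1 -15/16 -59/64 -117/128 | -29/32 -7/8 -3/4 -1/2 0 } = -233/256
edge 10 of 14 (Blue): { -1 -15/16 -59/64 -117/128 -233/256 | -29/32 -7/8 -3/4 -1/2 0 } = -465/512
edge 11 of 14 (Blue): { -1 -15/16 -59/64 -117/128 -233/256 -465/512 | -29/32 -7/8 -3/4 -1/2 0 } = -929/1024
edge 12 of 14 (Red): { -1 -15/16 -59/64 -117/128 -233/256 -465/512 | -929/1024 -29/32 -7/8 -3/4 -1/2 0 } = -1859/2048
edge 13 of 14 (Blue): { -1 -15/16 -59/64 -117/128 -233/256 -465/512 -1859/2048 | -929/1024 -29/32 -7/8 -3/4 -1/2 0 } = -3717/4096
edge 14 of 14 (Blue): { -1 -15/16 -59/64 -117/128 -233/256 -465/512 -1859/2048 -3717/4096 | -929/1024 -29/32 -7/8 -3/4 -1/2 0 } = -7433/8192

-7433/8192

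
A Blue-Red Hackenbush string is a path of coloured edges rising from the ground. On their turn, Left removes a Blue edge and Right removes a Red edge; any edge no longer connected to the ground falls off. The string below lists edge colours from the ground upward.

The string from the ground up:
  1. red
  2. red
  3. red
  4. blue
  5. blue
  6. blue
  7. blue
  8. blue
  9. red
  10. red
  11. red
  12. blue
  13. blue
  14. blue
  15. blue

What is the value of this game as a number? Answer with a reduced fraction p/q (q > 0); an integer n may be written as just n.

r: Left { — }, Right { 0 } => simplest -1
rr: Left { — }, Right { -1, 0 } => simplest -2
rrr: Left { — }, Right { -2, -1, 0 } => simplest -3
rrrb: Left { -3 }, Right { -2, -1, 0 } => simplest -5/2
rrrbb: Left { -3, -5/2 }, Right { -2, -1, 0 } => simplest -9/4
rrrbbb: Left { -3, -5/2, -9/4 }, Right { -2, -1, 0 } => simplest -17/8
rrrbbbb: Left { -3, -5/2, -9/4, -17/8 }, Right { -2, -1, 0 } => simplest -33/16
rrrbbbbb: Left { -3, -5/2, -9/4, -17/8, -33/16 }, Right { -2, -1, 0 } => simplest -65/32
rrrbbbbbr: Left { -3, -5/2, -9/4, -17/8, -33/16 }, Right { -65/32, -2, -1, 0 } => simplest -131/64
rrrbbbbbrr: Left { -3, -5/2, -9/4, -17/8, -33/16 }, Right { -131/64, -65/32, -2, -1, 0 } => simplest -263/128
rrrbbbbbrrr: Left { -3, -5/2, -9/4, -17/8, -33/16 }, Right { -263/128, -131/64, -65/32, -2, -1, 0 } => simplest -527/256
rrrbbbbbrrrb: Left { -3, -5/2, -9/4, -17/8, -33/16, -527/256 }, Right { -263/128, -131/64, -65/32, -2, -1, 0 } => simplest -1053/512
rrrbbbbbrrrbb: Left { -3, -5/2, -9/4, -17/8, -33/16, -527/256, -1053/512 }, Right { -263/128, -131/64, -65/32, -2, -1, 0 } => simplest -2105/1024
rrrbbbbbrrrbbb: Left { -3, -5/2, -9/4, -17/8, -33/16, -527/256, -1053/512, -2105/1024 }, Right { -263/128, -131/64, -65/32, -2, -1, 0 } => simplest -4209/2048
rrrbbbbbrrrbbbb: Left { -3, -5/2, -9/4, -17/8, -33/16, -527/256, -1053/512, -2105/1024, -4209/2048 }, Right { -263/128, -131/64, -65/32, -2, -1, 0 } => simplest -8417/4096

-8417/4096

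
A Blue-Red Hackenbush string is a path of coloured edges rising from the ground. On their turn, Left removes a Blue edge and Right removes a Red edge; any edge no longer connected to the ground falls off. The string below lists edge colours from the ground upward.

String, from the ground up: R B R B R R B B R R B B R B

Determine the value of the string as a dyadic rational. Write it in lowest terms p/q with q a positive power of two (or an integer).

-5733/8192

Build v(s[:k]) for k = 1..14, string s = R B R B R R B B R R B B R B.
v_1 [R]  L=[none]  R=[0]  = -1
v_2 [RB]  L=[-1]  R=[0]  = -1/2
v_3 [RBR]  L=[-1]  R=[-1/2; 0]  = -3/4
v_4 [RBRB]  L=[-1; -3/4]  R=[-1/2; 0]  = -5/8
v_5 [RBRBR]  L=[-1; -3/4]  R=[-5/8; -1/2; 0]  = -11/16
v_6 [RBRBRR]  L=[-1; -3/4]  R=[-11/16; -5/8; -1/2; 0]  = -23/32
v_7 [RBRBRRB]  L=[-1; -3/4; -23/32]  R=[-11/16; -5/8; -1/2; 0]  = -45/64
v_8 [RBRBRRBB]  L=[-1; -3/4; -23/32; -45/64]  R=[-11/16; -5/8; -1/2; 0]  = -89/128
v_9 [RBRBRRBBR]  L=[-1; -3/4; -23/32; -45/64]  R=[-89/128; -11/16; -5/8; -1/2; 0]  = -179/256
v_10 [RBRBRRBBRR]  L=[-1; -3/4; -23/32; -45/64]  R=[-179/256; -89/128; -11/16; -5/8; -1/2; 0]  = -359/512
v_11 [RBRBRRBBRRB]  L=[-1; -3/4; -23/32; -45/64; -359/512]  R=[-179/256; -89/128; -11/16; -5/8; -1/2; 0]  = -717/1024
v_12 [RBRBRRBBRRBB]  L=[-1; -3/4; -23/32; -45/64; -359/512; -717/1024]  R=[-179/256; -89/128; -11/16; -5/8; -1/2; 0]  = -1433/2048
v_13 [RBRBRRBBRRBBR]  L=[-1; -3/4; -23/32; -45/64; -359/512; -717/1024]  R=[-1433/2048; -179/256; -89/128; -11/16; -5/8; -1/2; 0]  = -2867/4096
v_14 [RBRBRRBBRRBBRB]  L=[-1; -3/4; -23/32; -45/64; -359/512; -717/1024; -2867/4096]  R=[-1433/2048; -179/256; -89/128; -11/16; -5/8; -1/2; 0]  = -5733/8192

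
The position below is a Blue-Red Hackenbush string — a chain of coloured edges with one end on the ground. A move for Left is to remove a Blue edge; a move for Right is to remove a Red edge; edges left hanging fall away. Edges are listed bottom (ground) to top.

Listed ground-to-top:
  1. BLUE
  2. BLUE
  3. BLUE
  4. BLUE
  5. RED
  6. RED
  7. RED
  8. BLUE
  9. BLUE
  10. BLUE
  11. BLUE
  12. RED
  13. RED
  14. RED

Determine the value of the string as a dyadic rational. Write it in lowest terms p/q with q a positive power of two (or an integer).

value_1 [B]  L=[0]  R=[none]  gives 1
value_2 [BB]  L=[0, 1]  R=[none]  gives 2
value_3 [BBB]  L=[0, 1, 2]  R=[none]  gives 3
value_4 [BBBB]  L=[0, 1, 2, 3]  R=[none]  gives 4
value_5 [BBBBR]  L=[0, 1, 2, 3]  R=[4]  gives 7/2
value_6 [BBBBRR]  L=[0, 1, 2, 3]  R=[7/2, 4]  gives 13/4
value_7 [BBBBRRR]  L=[0, 1, 2, 3]  R=[13/4, 7/2, 4]  gives 25/8
value_8 [BBBBRRRB]  L=[0, 1, 2, 3, 25/8]  R=[13/4, 7/2, 4]  gives 51/16
value_9 [BBBBRRRBB]  L=[0, 1, 2, 3, 25/8, 51/16]  R=[13/4, 7/2, 4]  gives 103/32
value_10 [BBBBRRRBBB]  L=[0, 1, 2, 3, 25/8, 51/16, 103/32]  R=[13/4, 7/2, 4]  gives 207/64
value_11 [BBBBRRRBBBB]  L=[0, 1, 2, 3, 25/8, 51/16, 103/32, 207/64]  R=[13/4, 7/2, 4]  gives 415/128
value_12 [BBBBRRRBBBBR]  L=[0, 1, 2, 3, 25/8, 51/16, 103/32, 207/64]  R=[415/128, 13/4, 7/2, 4]  gives 829/256
value_13 [BBBBRRRBBBBRR]  L=[0, 1, 2, 3, 25/8, 51/16, 103/32, 207/64]  R=[829/256, 415/128, 13/4, 7/2, 4]  gives 1657/512
value_14 [BBBBRRRBBBBRRR]  L=[0, 1, 2, 3, 25/8, 51/16, 103/32, 207/64]  R=[1657/512, 829/256, 415/128, 13/4, 7/2, 4]  gives 3313/1024

3313/1024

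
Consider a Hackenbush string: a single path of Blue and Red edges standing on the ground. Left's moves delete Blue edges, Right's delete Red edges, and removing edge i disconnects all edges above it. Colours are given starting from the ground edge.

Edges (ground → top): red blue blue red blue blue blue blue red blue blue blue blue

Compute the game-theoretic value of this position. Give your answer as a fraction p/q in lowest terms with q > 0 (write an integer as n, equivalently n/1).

Build g(s[:k]) for k = 1..13, string s = red blue blue red blue blue blue blue red blue blue blue blue.
g_1 [r]  L=[(no moves)]  R=[0]  = -1
g_2 [rb]  L=[-1]  R=[0]  = -1/2
g_3 [rbb]  L=[-1; -1/2]  R=[0]  = -1/4
g_4 [rbbr]  L=[-1; -1/2]  R=[-1/4; 0]  = -3/8
g_5 [rbbrb]  L=[-1; -1/2; -3/8]  R=[-1/4; 0]  = -5/16
g_6 [rbbrbb]  L=[-1; -1/2; -3/8; -5/16]  R=[-1/4; 0]  = -9/32
g_7 [rbbrbbb]  L=[-1; -1/2; -3/8; -5/16; -9/32]  R=[-1/4; 0]  = -17/64
g_8 [rbbrbbbb]  L=[-1; -1/2; -3/8; -5/16; -9/32; -17/64]  R=[-1/4; 0]  = -33/128
g_9 [rbbrbbbbr]  L=[-1; -1/2; -3/8; -5/16; -9/32; -17/64]  R=[-33/128; -1/4; 0]  = -67/256
g_10 [rbbrbbbbrb]  L=[-1; -1/2; -3/8; -5/16; -9/32; -17/64; -67/256]  R=[-33/128; -1/4; 0]  = -133/512
g_11 [rbbrbbbbrbb]  L=[-1; -1/2; -3/8; -5/16; -9/32; -17/64; -67/256; -133/512]  R=[-33/128; -1/4; 0]  = -265/1024
g_12 [rbbrbbbbrbbb]  L=[-1; -1/2; -3/8; -5/16; -9/32; -17/64; -67/256; -133/512; -265/1024]  R=[-33/128; -1/4; 0]  = -529/2048
g_13 [rbbrbbbbrbbbb]  L=[-1; -1/2; -3/8; -5/16; -9/32; -17/64; -67/256; -133/512; -265/1024; -529/2048]  R=[-33/128; -1/4; 0]  = -1057/4096

-1057/4096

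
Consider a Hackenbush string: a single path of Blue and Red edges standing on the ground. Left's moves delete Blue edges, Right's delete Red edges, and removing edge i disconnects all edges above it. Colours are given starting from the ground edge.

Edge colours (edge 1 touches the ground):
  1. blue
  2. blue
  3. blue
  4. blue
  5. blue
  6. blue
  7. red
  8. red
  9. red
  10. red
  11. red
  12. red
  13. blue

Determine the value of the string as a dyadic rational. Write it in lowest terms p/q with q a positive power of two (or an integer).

643/128

b: Left { 0 }, Right { — } => simplest 1
bb: Left { 0; 1 }, Right { — } => simplest 2
bbb: Left { 0; 1; 2 }, Right { — } => simplest 3
bbbb: Left { 0; 1; 2; 3 }, Right { — } => simplest 4
bbbbb: Left { 0; 1; 2; 3; 4 }, Right { — } => simplest 5
bbbbbb: Left { 0; 1; 2; 3; 4; 5 }, Right { — } => simplest 6
bbbbbbr: Left { 0; 1; 2; 3; 4; 5 }, Right { 6 } => simplest 11/2
bbbbbbrr: Left { 0; 1; 2; 3; 4; 5 }, Right { 11/2; 6 } => simplest 21/4
bbbbbbrrr: Left { 0; 1; 2; 3; 4; 5 }, Right { 21/4; 11/2; 6 } => simplest 41/8
bbbbbbrrrr: Left { 0; 1; 2; 3; 4; 5 }, Right { 41/8; 21/4; 11/2; 6 } => simplest 81/16
bbbbbbrrrrr: Left { 0; 1; 2; 3; 4; 5 }, Right { 81/16; 41/8; 21/4; 11/2; 6 } => simplest 161/32
bbbbbbrrrrrr: Left { 0; 1; 2; 3; 4; 5 }, Right { 161/32; 81/16; 41/8; 21/4; 11/2; 6 } => simplest 321/64
bbbbbbrrrrrrb: Left { 0; 1; 2; 3; 4; 5; 321/64 }, Right { 161/32; 81/16; 41/8; 21/4; 11/2; 6 } => simplest 643/128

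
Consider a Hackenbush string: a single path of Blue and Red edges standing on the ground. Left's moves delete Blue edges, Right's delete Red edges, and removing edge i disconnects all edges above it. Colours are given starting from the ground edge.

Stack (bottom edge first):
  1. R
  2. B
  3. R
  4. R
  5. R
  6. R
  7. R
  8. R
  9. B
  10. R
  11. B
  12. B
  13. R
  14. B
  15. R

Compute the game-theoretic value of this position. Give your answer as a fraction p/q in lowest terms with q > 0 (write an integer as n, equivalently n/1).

-16203/16384

Prefix values for R B R R R R R R B R B B R B R via {L|R} + simplicity:
R: Left { · }, Right { 0 } => simplest -1
RB: Left { -1 }, Right { 0 } => simplest -1/2
RBR: Left { -1 }, Right { -1/2, 0 } => simplest -3/4
RBRR: Left { -1 }, Right { -3/4, -1/2, 0 } => simplest -7/8
RBRRR: Left { -1 }, Right { -7/8, -3/4, -1/2, 0 } => simplest -15/16
RBRRRR: Left { -1 }, Right { -15/16, -7/8, -3/4, -1/2, 0 } => simplest -31/32
RBRRRRR: Left { -1 }, Right { -31/32, -15/16, -7/8, -3/4, -1/2, 0 } => simplest -63/64
RBRRRRRR: Left { -1 }, Right { -63/64, -31/32, -15/16, -7/8, -3/4, -1/2, 0 } => simplest -127/128
RBRRRRRRB: Left { -1, -127/128 }, Right { -63/64, -31/32, -15/16, -7/8, -3/4, -1/2, 0 } => simplest -253/256
RBRRRRRRBR: Left { -1, -127/128 }, Right { -253/256, -63/64, -31/32, -15/16, -7/8, -3/4, -1/2, 0 } => simplest -507/512
RBRRRRRRBRB: Left { -1, -127/128, -507/512 }, Right { -253/256, -63/64, -31/32, -15/16, -7/8, -3/4, -1/2, 0 } => simplest -1013/1024
RBRRRRRRBRBB: Left { -1, -127/128, -507/512, -1013/1024 }, Right { -253/256, -63/64, -31/32, -15/16, -7/8, -3/4, -1/2, 0 } => simplest -2025/2048
RBRRRRRRBRBBR: Left { -1, -127/128, -507/512, -1013/1024 }, Right { -2025/2048, -253/256, -63/64, -31/32, -15/16, -7/8, -3/4, -1/2, 0 } => simplest -4051/4096
RBRRRRRRBRBBRB: Left { -1, -127/128, -507/512, -1013/1024, -4051/4096 }, Right { -2025/2048, -253/256, -63/64, -31/32, -15/16, -7/8, -3/4, -1/2, 0 } => simplest -8101/8192
RBRRRRRRBRBBRBR: Left { -1, -127/128, -507/512, -1013/1024, -4051/4096 }, Right { -8101/8192, -2025/2048, -253/256, -63/64, -31/32, -15/16, -7/8, -3/4, -1/2, 0 } => simplest -16203/16384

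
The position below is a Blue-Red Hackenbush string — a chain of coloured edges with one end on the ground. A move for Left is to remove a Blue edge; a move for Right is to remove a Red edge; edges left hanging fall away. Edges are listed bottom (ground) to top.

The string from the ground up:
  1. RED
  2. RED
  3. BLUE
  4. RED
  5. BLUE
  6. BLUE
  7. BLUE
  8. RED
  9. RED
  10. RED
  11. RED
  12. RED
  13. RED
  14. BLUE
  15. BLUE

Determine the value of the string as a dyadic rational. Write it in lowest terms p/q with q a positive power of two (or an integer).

edge 1 of 15 (RED): { (no moves) | 0 } so -1
edge 2 of 15 (RED): { (no moves) | -1 0 } so -2
edge 3 of 15 (BLUE): { -2 | -1 0 } so -3/2
edge 4 of 15 (RED): { -2 | -3/2 -1 0 } so -7/4
edge 5 of 15 (BLUE): { -2 -7/4 | -3/2 -1 0 } so -13/8
edge 6 of 15 (BLUE): { -2 -7/4 -13/8 | -3/2 -1 0 } so -25/16
edge 7 of 15 (BLUE): { -2 -7/4 -13/8 -25/16 | -3/2 -1 0 } so -49/32
edge 8 of 15 (RED): { -2 -7/4 -13/8 -25/16 | -49/32 -3/2 -1 0 } so -99/64
edge 9 of 15 (RED): { -2 -7/4 -13/8 -25/16 | -99/64 -49/32 -3/2 -1 0 } so -199/128
edge 10 of 15 (RED): { -2 -7/4 -13/8 -25/16 | -199/128 -99/64 -49/32 -3/2 -1 0 } so -399/256
edge 11 of 15 (RED): { -2 -7/4 -13/8 -25/16 | -399/256 -199/128 -99/64 -49/32 -3/2 -1 0 } so -799/512
edge 12 of 15 (RED): { -2 -7/4 -13/8 -25/16 | -799/512 -399/256 -199/128 -99/64 -49/32 -3/2 -1 0 } so -1599/1024
edge 13 of 15 (RED): { -2 -7/4 -13/8 -25/16 | -1599/1024 -799/512 -399/256 -199/128 -99/64 -49/32 -3/2 -1 0 } so -3199/2048
edge 14 of 15 (BLUE): { -2 -7/4 -13/8 -25/16 -3199/2048 | -1599/1024 -799/512 -399/256 -199/128 -99/64 -49/32 -3/2 -1 0 } so -6397/4096
edge 15 of 15 (BLUE): { -2 -7/4 -13/8 -25/16 -3199/2048 -6397/4096 | -1599/1024 -799/512 -399/256 -199/128 -99/64 -49/32 -3/2 -1 0 } so -12793/8192

-12793/8192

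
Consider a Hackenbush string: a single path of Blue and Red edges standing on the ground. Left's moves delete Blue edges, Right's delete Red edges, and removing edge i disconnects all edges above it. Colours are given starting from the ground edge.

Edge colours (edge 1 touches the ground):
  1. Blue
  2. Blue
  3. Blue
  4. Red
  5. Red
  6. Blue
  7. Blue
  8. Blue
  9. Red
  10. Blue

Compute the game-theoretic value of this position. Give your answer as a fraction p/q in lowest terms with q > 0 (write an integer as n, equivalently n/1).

Recurse on prefixes of the 10-edge string Blue Blue Blue Red Red Blue Blue Blue Red Blue:
B: Left { 0 }, Right { none } — simplest 1
BB: Left { 0 1 }, Right { none } — simplest 2
BBB: Left { 0 1 2 }, Right { none } — simplest 3
BBBR: Left { 0 1 2 }, Right { 3 } — simplest 5/2
BBBRR: Left { 0 1 2 }, Right { 5/2 3 } — simplest 9/4
BBBRRB: Left { 0 1 2 9/4 }, Right { 5/2 3 } — simplest 19/8
BBBRRBB: Left { 0 1 2 9/4 19/8 }, Right { 5/2 3 } — simplest 39/16
BBBRRBBB: Left { 0 1 2 9/4 19/8 39/16 }, Right { 5/2 3 } — simplest 79/32
BBBRRBBBR: Left { 0 1 2 9/4 19/8 39/16 }, Right { 79/32 5/2 3 } — simplest 157/64
BBBRRBBBRB: Left { 0 1 2 9/4 19/8 39/16 157/64 }, Right { 79/32 5/2 3 } — simplest 315/128

315/128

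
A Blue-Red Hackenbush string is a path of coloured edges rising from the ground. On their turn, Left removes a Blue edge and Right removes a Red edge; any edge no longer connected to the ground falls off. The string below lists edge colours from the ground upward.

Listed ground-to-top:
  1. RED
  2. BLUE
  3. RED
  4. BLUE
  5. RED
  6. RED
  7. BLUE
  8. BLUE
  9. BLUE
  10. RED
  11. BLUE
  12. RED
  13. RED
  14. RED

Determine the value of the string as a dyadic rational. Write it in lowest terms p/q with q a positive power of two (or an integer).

-5679/8192

val_1 [R]  L=[∅]  R=[0]  => -1
val_2 [RB]  L=[-1]  R=[0]  => -1/2
val_3 [RBR]  L=[-1]  R=[-1/2 0]  => -3/4
val_4 [RBRB]  L=[-1 -3/4]  R=[-1/2 0]  => -5/8
val_5 [RBRBR]  L=[-1 -3/4]  R=[-5/8 -1/2 0]  => -11/16
val_6 [RBRBRR]  L=[-1 -3/4]  R=[-11/16 -5/8 -1/2 0]  => -23/32
val_7 [RBRBRRB]  L=[-1 -3/4 -23/32]  R=[-11/16 -5/8 -1/2 0]  => -45/64
val_8 [RBRBRRBB]  L=[-1 -3/4 -23/32 -45/64]  R=[-11/16 -5/8 -1/2 0]  => -89/128
val_9 [RBRBRRBBB]  L=[-1 -3/4 -23/32 -45/64 -89/128]  R=[-11/16 -5/8 -1/2 0]  => -177/256
val_10 [RBRBRRBBBR]  L=[-1 -3/4 -23/32 -45/64 -89/128]  R=[-177/256 -11/16 -5/8 -1/2 0]  => -355/512
val_11 [RBRBRRBBBRB]  L=[-1 -3/4 -23/32 -45/64 -89/128 -355/512]  R=[-177/256 -11/16 -5/8 -1/2 0]  => -709/1024
val_12 [RBRBRRBBBRBR]  L=[-1 -3/4 -23/32 -45/64 -89/128 -355/512]  R=[-709/1024 -177/256 -11/16 -5/8 -1/2 0]  => -1419/2048
val_13 [RBRBRRBBBRBRR]  L=[-1 -3/4 -23/32 -45/64 -89/128 -355/512]  R=[-1419/2048 -709/1024 -177/256 -11/16 -5/8 -1/2 0]  => -2839/4096
val_14 [RBRBRRBBBRBRRR]  L=[-1 -3/4 -23/32 -45/64 -89/128 -355/512]  R=[-2839/4096 -1419/2048 -709/1024 -177/256 -11/16 -5/8 -1/2 0]  => -5679/8192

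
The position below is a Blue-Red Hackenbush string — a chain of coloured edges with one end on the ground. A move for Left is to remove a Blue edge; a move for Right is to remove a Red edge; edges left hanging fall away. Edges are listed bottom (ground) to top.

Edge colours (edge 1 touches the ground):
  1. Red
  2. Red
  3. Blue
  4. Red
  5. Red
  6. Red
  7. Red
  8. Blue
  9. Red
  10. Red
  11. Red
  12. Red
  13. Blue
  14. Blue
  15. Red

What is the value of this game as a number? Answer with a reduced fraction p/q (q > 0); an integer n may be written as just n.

Build G(s[:k]) for k = 1..15, string s = Red Red Blue Red Red Red Red Blue Red Red Red Red Blue Blue Red.
G(R) = { · | 0 } = -1
G(RR) = { · | -1 0 } = -2
G(RRB) = { -2 | -1 0 } = -3/2
G(RRBR) = { -2 | -3/2 -1 0 } = -7/4
G(RRBRR) = { -2 | -7/4 -3/2 -1 0 } = -15/8
G(RRBRRR) = { -2 | -15/8 -7/4 -3/2 -1 0 } = -31/16
G(RRBRRRR) = { -2 | -31/16 -15/8 -7/4 -3/2 -1 0 } = -63/32
G(RRBRRRRB) = { -2 -63/32 | -31/16 -15/8 -7/4 -3/2 -1 0 } = -125/64
G(RRBRRRRBR) = { -2 -63/32 | -125/64 -31/16 -15/8 -7/4 -3/2 -1 0 } = -251/128
G(RRBRRRRBRR) = { -2 -63/32 | -251/128 -125/64 -31/16 -15/8 -7/4 -3/2 -1 0 } = -503/256
G(RRBRRRRBRRR) = { -2 -63/32 | -503/256 -251/128 -125/64 -31/16 -15/8 -7/4 -3/2 -1 0 } = -1007/512
G(RRBRRRRBRRRR) = { -2 -63/32 | -1007/512 -503/256 -251/128 -125/64 -31/16 -15/8 -7/4 -3/2 -1 0 } = -2015/1024
G(RRBRRRRBRRRRB) = { -2 -63/32 -2015/1024 | -1007/512 -503/256 -251/128 -125/64 -31/16 -15/8 -7/4 -3/2 -1 0 } = -4029/2048
G(RRBRRRRBRRRRBB) = { -2 -63/32 -2015/1024 -4029/2048 | -1007/512 -503/256 -251/128 -125/64 -31/16 -15/8 -7/4 -3/2 -1 0 } = -8057/4096
G(RRBRRRRBRRRRBBR) = { -2 -63/32 -2015/1024 -4029/2048 | -8057/4096 -1007/512 -503/256 -251/128 -125/64 -31/16 -15/8 -7/4 -3/2 -1 0 } = -16115/8192

-16115/8192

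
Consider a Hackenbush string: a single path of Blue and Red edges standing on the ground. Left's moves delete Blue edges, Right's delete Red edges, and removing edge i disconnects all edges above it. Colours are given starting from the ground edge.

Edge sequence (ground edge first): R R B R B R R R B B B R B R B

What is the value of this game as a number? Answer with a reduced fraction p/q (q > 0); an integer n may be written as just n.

g(R) = {  | 0 } — -1
g(RR) = {  | -1 0 } — -2
g(RRB) = { -2 | -1 0 } — -3/2
g(RRBR) = { -2 | -3/2 -1 0 } — -7/4
g(RRBRB) = { -2 -7/4 | -3/2 -1 0 } — -13/8
g(RRBRBR) = { -2 -7/4 | -13/8 -3/2 -1 0 } — -27/16
g(RRBRBRR) = { -2 -7/4 | -27/16 -13/8 -3/2 -1 0 } — -55/32
g(RRBRBRRR) = { -2 -7/4 | -55/32 -27/16 -13/8 -3/2 -1 0 } — -111/64
g(RRBRBRRRB) = { -2 -7/4 -111/64 | -55/32 -27/16 -13/8 -3/2 -1 0 } — -221/128
g(RRBRBRRRBB) = { -2 -7/4 -111/64 -221/128 | -55/32 -27/16 -13/8 -3/2 -1 0 } — -441/256
g(RRBRBRRRBBB) = { -2 -7/4 -111/64 -221/128 -441/256 | -55/32 -27/16 -13/8 -3/2 -1 0 } — -881/512
g(RRBRBRRRBBBR) = { -2 -7/4 -111/64 -221/128 -441/256 | -881/512 -55/32 -27/16 -13/8 -3/2 -1 0 } — -1763/1024
g(RRBRBRRRBBBRB) = { -2 -7/4 -111/64 -221/128 -441/256 -1763/1024 | -881/512 -55/32 -27/16 -13/8 -3/2 -1 0 } — -3525/2048
g(RRBRBRRRBBBRBR) = { -2 -7/4 -111/64 -221/128 -441/256 -1763/1024 | -3525/2048 -881/512 -55/32 -27/16 -13/8 -3/2 -1 0 } — -7051/4096
g(RRBRBRRRBBBRBRB) = { -2 -7/4 -111/64 -221/128 -441/256 -1763/1024 -7051/4096 | -3525/2048 -881/512 -55/32 -27/16 -13/8 -3/2 -1 0 } — -14101/8192

-14101/8192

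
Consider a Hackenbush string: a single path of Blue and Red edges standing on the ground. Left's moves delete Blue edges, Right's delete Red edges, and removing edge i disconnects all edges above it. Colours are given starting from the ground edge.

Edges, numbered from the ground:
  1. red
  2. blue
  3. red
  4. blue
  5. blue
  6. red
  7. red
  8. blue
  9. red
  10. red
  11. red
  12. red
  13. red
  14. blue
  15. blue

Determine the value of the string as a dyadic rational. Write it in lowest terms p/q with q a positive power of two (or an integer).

1 of 15 · r · max L −∞ · min R 0 => -1
2 of 15 · rb · max L -1 · min R 0 => -1/2
3 of 15 · rbr · max L -1 · min R -1/2 => -3/4
4 of 15 · rbrb · max L -3/4 · min R -1/2 => -5/8
5 of 15 · rbrbb · max L -5/8 · min R -1/2 => -9/16
6 of 15 · rbrbbr · max L -5/8 · min R -9/16 => -19/32
7 of 15 · rbrbbrr · max L -5/8 · min R -19/32 => -39/64
8 of 15 · rbrbbrrb · max L -39/64 · min R -19/32 => -77/128
9 of 15 · rbrbbrrbr · max L -39/64 · min R -77/128 => -155/256
10 of 15 · rbrbbrrbrr · max L -39/64 · min R -155/256 => -311/512
11 of 15 · rbrbbrrbrrr · max L -39/64 · min R -311/512 => -623/1024
12 of 15 · rbrbbrrbrrrr · max L -39/64 · min R -623/1024 => -1247/2048
13 of 15 · rbrbbrrbrrrrr · max L -39/64 · min R -1247/2048 => -2495/4096
14 of 15 · rbrbbrrbrrrrrb · max L -2495/4096 · min R -1247/2048 => -4989/8192
15 of 15 · rbrbbrrbrrrrrbb · max L -4989/8192 · min R -1247/2048 => -9977/16384

-9977/16384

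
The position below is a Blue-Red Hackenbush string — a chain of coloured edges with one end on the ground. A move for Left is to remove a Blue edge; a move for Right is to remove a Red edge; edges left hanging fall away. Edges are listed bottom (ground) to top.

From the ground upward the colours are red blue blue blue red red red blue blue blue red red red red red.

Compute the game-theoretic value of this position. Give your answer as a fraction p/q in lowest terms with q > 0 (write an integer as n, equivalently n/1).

-3647/16384

G(r) = { (no moves) | 0 } = -1
G(rb) = { -1 | 0 } = -1/2
G(rbb) = { -1, -1/2 | 0 } = -1/4
G(rbbb) = { -1, -1/2, -1/4 | 0 } = -1/8
G(rbbbr) = { -1, -1/2, -1/4 | -1/8, 0 } = -3/16
G(rbbbrr) = { -1, -1/2, -1/4 | -3/16, -1/8, 0 } = -7/32
G(rbbbrrr) = { -1, -1/2, -1/4 | -7/32, -3/16, -1/8, 0 } = -15/64
G(rbbbrrrb) = { -1, -1/2, -1/4, -15/64 | -7/32, -3/16, -1/8, 0 } = -29/128
G(rbbbrrrbb) = { -1, -1/2, -1/4, -15/64, -29/128 | -7/32, -3/16, -1/8, 0 } = -57/256
G(rbbbrrrbbb) = { -1, -1/2, -1/4, -15/64, -29/128, -57/256 | -7/32, -3/16, -1/8, 0 } = -113/512
G(rbbbrrrbbbr) = { -1, -1/2, -1/4, -15/64, -29/128, -57/256 | -113/512, -7/32, -3/16, -1/8, 0 } = -227/1024
G(rbbbrrrbbbrr) = { -1, -1/2, -1/4, -15/64, -29/128, -57/256 | -227/1024, -113/512, -7/32, -3/16, -1/8, 0 } = -455/2048
G(rbbbrrrbbbrrr) = { -1, -1/2, -1/4, -15/64, -29/128, -57/256 | -455/2048, -227/1024, -113/512, -7/32, -3/16, -1/8, 0 } = -911/4096
G(rbbbrrrbbbrrrr) = { -1, -1/2, -1/4, -15/64, -29/128, -57/256 | -911/4096, -455/2048, -227/1024, -113/512, -7/32, -3/16, -1/8, 0 } = -1823/8192
G(rbbbrrrbbbrrrrr) = { -1, -1/2, -1/4, -15/64, -29/128, -57/256 | -1823/8192, -911/4096, -455/2048, -227/1024, -113/512, -7/32, -3/16, -1/8, 0 } = -3647/16384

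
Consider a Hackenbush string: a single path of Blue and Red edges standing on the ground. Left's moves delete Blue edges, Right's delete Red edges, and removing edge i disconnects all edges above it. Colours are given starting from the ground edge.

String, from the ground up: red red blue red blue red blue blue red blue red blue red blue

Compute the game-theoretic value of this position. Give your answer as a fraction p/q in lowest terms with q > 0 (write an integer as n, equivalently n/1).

-6741/4096

Recurse on prefixes of the 14-edge string red red blue red blue red blue blue red blue red blue red blue:
r: Left {  }, Right { 0 } => simplest -1
rr: Left {  }, Right { -1 0 } => simplest -2
rrb: Left { -2 }, Right { -1 0 } => simplest -3/2
rrbr: Left { -2 }, Right { -3/2 -1 0 } => simplest -7/4
rrbrb: Left { -2 -7/4 }, Right { -3/2 -1 0 } => simplest -13/8
rrbrbr: Left { -2 -7/4 }, Right { -13/8 -3/2 -1 0 } => simplest -27/16
rrbrbrb: Left { -2 -7/4 -27/16 }, Right { -13/8 -3/2 -1 0 } => simplest -53/32
rrbrbrbb: Left { -2 -7/4 -27/16 -53/32 }, Right { -13/8 -3/2 -1 0 } => simplest -105/64
rrbrbrbbr: Left { -2 -7/4 -27/16 -53/32 }, Right { -105/64 -13/8 -3/2 -1 0 } => simplest -211/128
rrbrbrbbrb: Left { -2 -7/4 -27/16 -53/32 -211/128 }, Right { -105/64 -13/8 -3/2 -1 0 } => simplest -421/256
rrbrbrbbrbr: Left { -2 -7/4 -27/16 -53/32 -211/128 }, Right { -421/256 -105/64 -13/8 -3/2 -1 0 } => simplest -843/512
rrbrbrbbrbrb: Left { -2 -7/4 -27/16 -53/32 -211/128 -843/512 }, Right { -421/256 -105/64 -13/8 -3/2 -1 0 } => simplest -1685/1024
rrbrbrbbrbrbr: Left { -2 -7/4 -27/16 -53/32 -211/128 -843/512 }, Right { -1685/1024 -421/256 -105/64 -13/8 -3/2 -1 0 } => simplest -3371/2048
rrbrbrbbrbrbrb: Left { -2 -7/4 -27/16 -53/32 -211/128 -843/512 -3371/2048 }, Right { -1685/1024 -421/256 -105/64 -13/8 -3/2 -1 0 } => simplest -6741/4096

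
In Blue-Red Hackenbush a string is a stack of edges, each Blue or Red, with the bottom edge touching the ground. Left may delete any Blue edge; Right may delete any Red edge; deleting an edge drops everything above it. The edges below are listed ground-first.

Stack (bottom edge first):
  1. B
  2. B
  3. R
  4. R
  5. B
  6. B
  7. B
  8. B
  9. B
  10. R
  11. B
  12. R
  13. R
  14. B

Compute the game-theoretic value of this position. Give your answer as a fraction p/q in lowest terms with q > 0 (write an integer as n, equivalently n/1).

6099/4096

Recurse on prefixes of the 14-edge string B B R R B B B B B R B R R B:
value_1 [B]  L=[0]  R=[∅]  gives 1
value_2 [BB]  L=[0,1]  R=[∅]  gives 2
value_3 [BBR]  L=[0,1]  R=[2]  gives 3/2
value_4 [BBRR]  L=[0,1]  R=[3/2,2]  gives 5/4
value_5 [BBRRB]  L=[0,1,5/4]  R=[3/2,2]  gives 11/8
value_6 [BBRRBB]  L=[0,1,5/4,11/8]  R=[3/2,2]  gives 23/16
value_7 [BBRRBBB]  L=[0,1,5/4,11/8,23/16]  R=[3/2,2]  gives 47/32
value_8 [BBRRBBBB]  L=[0,1,5/4,11/8,23/16,47/32]  R=[3/2,2]  gives 95/64
value_9 [BBRRBBBBB]  L=[0,1,5/4,11/8,23/16,47/32,95/64]  R=[3/2,2]  gives 191/128
value_10 [BBRRBBBBBR]  L=[0,1,5/4,11/8,23/16,47/32,95/64]  R=[191/128,3/2,2]  gives 381/256
value_11 [BBRRBBBBBRB]  L=[0,1,5/4,11/8,23/16,47/32,95/64,381/256]  R=[191/128,3/2,2]  gives 763/512
value_12 [BBRRBBBBBRBR]  L=[0,1,5/4,11/8,23/16,47/32,95/64,381/256]  R=[763/512,191/128,3/2,2]  gives 1525/1024
value_13 [BBRRBBBBBRBRR]  L=[0,1,5/4,11/8,23/16,47/32,95/64,381/256]  R=[1525/1024,763/512,191/128,3/2,2]  gives 3049/2048
value_14 [BBRRBBBBBRBRRB]  L=[0,1,5/4,11/8,23/16,47/32,95/64,381/256,3049/2048]  R=[1525/1024,763/512,191/128,3/2,2]  gives 6099/4096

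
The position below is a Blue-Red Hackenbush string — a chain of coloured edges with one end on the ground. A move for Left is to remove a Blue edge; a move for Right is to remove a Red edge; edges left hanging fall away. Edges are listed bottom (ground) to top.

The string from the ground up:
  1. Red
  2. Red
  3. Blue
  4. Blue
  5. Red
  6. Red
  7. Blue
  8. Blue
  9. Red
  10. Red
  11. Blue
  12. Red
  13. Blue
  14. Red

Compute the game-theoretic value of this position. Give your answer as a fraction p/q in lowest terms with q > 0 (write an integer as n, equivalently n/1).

R: Left {  }, Right { 0 } = simplest -1
RR: Left {  }, Right { -1 0 } = simplest -2
RRB: Left { -2 }, Right { -1 0 } = simplest -3/2
RRBB: Left { -2 -3/2 }, Right { -1 0 } = simplest -5/4
RRBBR: Left { -2 -3/2 }, Right { -5/4 -1 0 } = simplest -11/8
RRBBRR: Left { -2 -3/2 }, Right { -11/8 -5/4 -1 0 } = simplest -23/16
RRBBRRB: Left { -2 -3/2 -23/16 }, Right { -11/8 -5/4 -1 0 } = simplest -45/32
RRBBRRBB: Left { -2 -3/2 -23/16 -45/32 }, Right { -11/8 -5/4 -1 0 } = simplest -89/64
RRBBRRBBR: Left { -2 -3/2 -23/16 -45/32 }, Right { -89/64 -11/8 -5/4 -1 0 } = simplest -179/128
RRBBRRBBRR: Left { -2 -3/2 -23/16 -45/32 }, Right { -179/128 -89/64 -11/8 -5/4 -1 0 } = simplest -359/256
RRBBRRBBRRB: Left { -2 -3/2 -23/16 -45/32 -359/256 }, Right { -179/128 -89/64 -11/8 -5/4 -1 0 } = simplest -717/512
RRBBRRBBRRBR: Left { -2 -3/2 -23/16 -45/32 -359/256 }, Right { -717/512 -179/128 -89/64 -11/8 -5/4 -1 0 } = simplest -1435/1024
RRBBRRBBRRBRB: Left { -2 -3/2 -23/16 -45/32 -359/256 -1435/1024 }, Right { -717/512 -179/128 -89/64 -11/8 -5/4 -1 0 } = simplest -2869/2048
RRBBRRBBRRBRBR: Left { -2 -3/2 -23/16 -45/32 -359/256 -1435/1024 }, Right { -2869/2048 -717/512 -179/128 -89/64 -11/8 -5/4 -1 0 } = simplest -5739/4096

-5739/4096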